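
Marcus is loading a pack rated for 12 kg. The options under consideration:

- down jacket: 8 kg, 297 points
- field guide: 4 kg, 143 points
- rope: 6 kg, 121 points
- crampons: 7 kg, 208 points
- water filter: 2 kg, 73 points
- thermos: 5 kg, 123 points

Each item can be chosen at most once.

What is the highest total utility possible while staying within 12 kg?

440

Greedy by ratio would take down jacket + water filter: 10 kg used, total 370.
The 2 kg tied up in water filter is better spent on field guide — total rises to 440 (12 kg).
Runner-up down jacket + water filter tops out at 370.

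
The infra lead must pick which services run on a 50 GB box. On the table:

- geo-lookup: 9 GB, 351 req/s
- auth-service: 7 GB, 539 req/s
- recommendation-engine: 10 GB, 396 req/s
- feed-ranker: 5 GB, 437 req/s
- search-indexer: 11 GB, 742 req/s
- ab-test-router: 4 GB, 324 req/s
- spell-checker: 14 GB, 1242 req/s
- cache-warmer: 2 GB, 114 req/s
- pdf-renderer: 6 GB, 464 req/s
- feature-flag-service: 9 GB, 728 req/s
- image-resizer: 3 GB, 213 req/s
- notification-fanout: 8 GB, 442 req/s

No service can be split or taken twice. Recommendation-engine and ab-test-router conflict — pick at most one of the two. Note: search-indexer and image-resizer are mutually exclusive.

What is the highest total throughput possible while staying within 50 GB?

Ranking by ratio (throughput/GB): spell-checker 88.71, feed-ranker 87.40, ab-test-router 81.00, feature-flag-service 80.89.
The ratio ordering already packs tightly: auth-service + feed-ranker + ab-test-router + spell-checker + cache-warmer + pdf-renderer + feature-flag-service + image-resizer, 50 GB, 4061.

4061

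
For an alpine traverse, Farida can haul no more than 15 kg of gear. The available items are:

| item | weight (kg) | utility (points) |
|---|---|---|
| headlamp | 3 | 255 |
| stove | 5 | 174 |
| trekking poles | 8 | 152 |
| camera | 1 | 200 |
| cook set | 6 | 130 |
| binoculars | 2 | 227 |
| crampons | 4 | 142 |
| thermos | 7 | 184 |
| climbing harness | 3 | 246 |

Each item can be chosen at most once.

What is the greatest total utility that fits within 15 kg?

Filling by ratio: headlamp + camera + binoculars + crampons + climbing harness for 1070, with 2 kg left unused.
The 4 kg tied up in crampons is better spent on stove — total rises to 1102 (14 kg).

1102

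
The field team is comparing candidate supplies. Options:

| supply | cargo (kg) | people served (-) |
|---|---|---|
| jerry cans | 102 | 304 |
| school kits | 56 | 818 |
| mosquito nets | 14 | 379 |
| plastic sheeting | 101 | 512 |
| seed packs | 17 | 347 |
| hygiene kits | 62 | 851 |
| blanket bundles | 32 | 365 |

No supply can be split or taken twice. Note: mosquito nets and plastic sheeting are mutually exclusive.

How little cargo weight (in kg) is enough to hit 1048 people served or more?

Need the lightest bundle worth ≥ 1048.
mosquito nets + seed packs + blanket bundles: 1091 people served at 63 kg.
No combination under 63 kg hits 1048.

63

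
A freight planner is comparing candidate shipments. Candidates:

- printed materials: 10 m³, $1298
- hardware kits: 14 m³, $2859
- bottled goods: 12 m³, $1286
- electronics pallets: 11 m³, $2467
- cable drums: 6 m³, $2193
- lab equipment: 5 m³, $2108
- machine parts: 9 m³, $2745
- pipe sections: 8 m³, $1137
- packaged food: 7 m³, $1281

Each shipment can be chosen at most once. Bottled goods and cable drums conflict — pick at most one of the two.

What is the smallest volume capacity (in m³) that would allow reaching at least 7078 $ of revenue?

Need the lightest bundle worth ≥ 7078.
hardware kits + cable drums + lab equipment reaches 7160 using 25 m³.
Below 25 m³ the best achievable stays under 7078.

25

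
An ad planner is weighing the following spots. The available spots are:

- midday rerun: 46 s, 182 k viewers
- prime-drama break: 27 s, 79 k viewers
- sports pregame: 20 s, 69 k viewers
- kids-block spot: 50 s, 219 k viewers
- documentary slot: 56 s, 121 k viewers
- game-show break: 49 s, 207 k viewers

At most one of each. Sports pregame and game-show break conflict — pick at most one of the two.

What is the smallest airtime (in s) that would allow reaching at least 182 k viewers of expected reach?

46

Minimise s subject to total expected reach ≥ 182.
midday rerun reaches 182 using 46 s.
Below 46 s the best achievable stays under 182.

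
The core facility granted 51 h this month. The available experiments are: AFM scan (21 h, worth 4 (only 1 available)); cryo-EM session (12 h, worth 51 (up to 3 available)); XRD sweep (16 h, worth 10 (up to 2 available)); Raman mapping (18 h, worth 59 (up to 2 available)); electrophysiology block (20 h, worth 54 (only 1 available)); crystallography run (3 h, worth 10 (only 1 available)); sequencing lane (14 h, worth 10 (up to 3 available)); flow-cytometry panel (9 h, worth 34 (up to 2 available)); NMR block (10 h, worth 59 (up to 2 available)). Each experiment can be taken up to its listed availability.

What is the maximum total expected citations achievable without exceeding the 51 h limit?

237

By expected citations per h: NMR block 5.90, cryo-EM session 4.25, flow-cytometry panel 3.78 lead.
Filling by ratio: 2×cryo-EM session + crystallography run + 2×NMR block for 230, with 4 h left unused.
Replace cryo-EM session and crystallography run with 2×flow-cytometry panel: the trade gains 7 net, giving 237 at 50 h.
That's the maximum — no swap from here does better than 237.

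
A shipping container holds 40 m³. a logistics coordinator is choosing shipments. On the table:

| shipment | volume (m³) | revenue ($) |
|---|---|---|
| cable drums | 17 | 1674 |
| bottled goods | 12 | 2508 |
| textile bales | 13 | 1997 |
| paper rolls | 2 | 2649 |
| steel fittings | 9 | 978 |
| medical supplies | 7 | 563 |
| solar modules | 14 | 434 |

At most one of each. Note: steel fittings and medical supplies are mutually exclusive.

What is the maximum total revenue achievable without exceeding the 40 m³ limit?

By revenue per m³: paper rolls 1324.50, bottled goods 209.00, textile bales 153.62, steel fittings 108.67 lead.
The ratio ordering already packs tightly: bottled goods + textile bales + paper rolls + steel fittings, 36 m³, 8132.
Runner-up cable drums + bottled goods + paper rolls + steel fittings tops out at 7809.

8132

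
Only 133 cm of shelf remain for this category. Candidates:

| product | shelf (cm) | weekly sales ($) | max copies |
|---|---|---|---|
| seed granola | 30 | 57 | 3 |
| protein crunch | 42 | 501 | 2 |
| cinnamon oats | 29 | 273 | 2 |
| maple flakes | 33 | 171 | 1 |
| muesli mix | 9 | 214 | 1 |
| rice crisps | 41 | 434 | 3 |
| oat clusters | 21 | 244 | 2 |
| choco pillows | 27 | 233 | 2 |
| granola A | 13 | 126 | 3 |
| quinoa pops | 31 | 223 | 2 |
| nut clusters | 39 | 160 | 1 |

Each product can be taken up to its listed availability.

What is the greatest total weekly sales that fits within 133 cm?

1594

Taking the top-ratio products first gives 2×protein crunch + muesli mix + oat clusters + granola A for 1586 (127 cm).
Dropping oat clusters frees 21 cm; slotting in 2×granola A (26 cm) lifts the total to 1594 at 132 cm.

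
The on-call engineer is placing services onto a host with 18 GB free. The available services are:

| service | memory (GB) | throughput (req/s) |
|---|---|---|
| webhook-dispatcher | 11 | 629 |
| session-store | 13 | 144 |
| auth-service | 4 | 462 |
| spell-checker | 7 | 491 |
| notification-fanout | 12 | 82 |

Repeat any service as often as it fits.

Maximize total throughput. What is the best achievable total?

1848

Best packing: 4×auth-service — 16 GB, 1848 total.
That's the maximum — no swap from here does better than 1848.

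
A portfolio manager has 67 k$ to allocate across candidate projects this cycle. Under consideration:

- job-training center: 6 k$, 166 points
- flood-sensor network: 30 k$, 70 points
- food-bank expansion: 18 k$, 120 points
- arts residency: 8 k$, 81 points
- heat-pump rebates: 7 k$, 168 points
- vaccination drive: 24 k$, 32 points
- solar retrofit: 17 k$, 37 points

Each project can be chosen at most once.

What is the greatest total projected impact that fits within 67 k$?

Density check — job-training center 27.67, heat-pump rebates 24.00, arts residency 10.12 are the best per k$.
Best packing: job-training center + food-bank expansion + arts residency + heat-pump rebates + solar retrofit — 56 k$, 572 total.
The spare 11 k$ is too small for any remaining project, and no exchange beats 572.

572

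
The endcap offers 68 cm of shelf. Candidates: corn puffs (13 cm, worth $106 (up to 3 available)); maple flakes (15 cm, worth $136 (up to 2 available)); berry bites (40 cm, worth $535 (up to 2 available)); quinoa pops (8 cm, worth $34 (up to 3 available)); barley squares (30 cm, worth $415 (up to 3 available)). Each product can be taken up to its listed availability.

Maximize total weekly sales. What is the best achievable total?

By weekly sales per cm: barley squares 13.83, berry bites 13.38, maple flakes 9.07, corn puffs 8.15 lead.
Taking quinoa pops + 2×barley squares: 68 cm used, 864 in weekly sales.
No other feasible combination exceeds 864.

864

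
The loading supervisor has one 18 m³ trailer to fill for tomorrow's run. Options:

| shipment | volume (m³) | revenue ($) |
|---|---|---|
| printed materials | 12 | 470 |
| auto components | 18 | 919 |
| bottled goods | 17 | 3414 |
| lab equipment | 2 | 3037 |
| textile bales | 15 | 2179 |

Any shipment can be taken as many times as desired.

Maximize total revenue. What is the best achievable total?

27333

By revenue per m³: lab equipment 1518.50, bottled goods 200.82, textile bales 145.27, auto components 51.06 lead.
Taking 9×lab equipment: 18 m³ used, 27333 in revenue.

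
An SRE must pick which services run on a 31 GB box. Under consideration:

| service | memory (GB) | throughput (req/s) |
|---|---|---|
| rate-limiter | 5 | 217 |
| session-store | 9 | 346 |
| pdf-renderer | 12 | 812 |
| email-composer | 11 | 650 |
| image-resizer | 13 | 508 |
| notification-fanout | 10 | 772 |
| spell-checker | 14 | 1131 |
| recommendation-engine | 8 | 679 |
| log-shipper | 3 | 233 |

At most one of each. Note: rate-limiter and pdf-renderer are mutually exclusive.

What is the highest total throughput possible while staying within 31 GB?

2263

Taking the top-ratio services first gives rate-limiter + spell-checker + recommendation-engine + log-shipper for 2260 (30 GB).
A better packing is pdf-renderer + notification-fanout + recommendation-engine: 30 GB, total 2263.
The closest alternative, rate-limiter + spell-checker + recommendation-engine + log-shipper, reaches only 2260.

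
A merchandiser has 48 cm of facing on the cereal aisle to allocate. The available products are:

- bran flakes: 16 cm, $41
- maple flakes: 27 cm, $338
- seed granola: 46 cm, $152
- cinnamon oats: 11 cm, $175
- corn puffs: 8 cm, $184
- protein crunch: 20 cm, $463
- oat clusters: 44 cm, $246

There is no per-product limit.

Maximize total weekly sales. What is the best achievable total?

1110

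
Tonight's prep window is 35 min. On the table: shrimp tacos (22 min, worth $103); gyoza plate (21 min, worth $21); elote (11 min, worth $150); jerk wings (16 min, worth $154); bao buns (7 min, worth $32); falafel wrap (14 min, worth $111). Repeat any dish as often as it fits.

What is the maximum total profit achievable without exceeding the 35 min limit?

Taking 3×elote: 33 min used, 450 in profit.
Every other selection either busts 35 min or fails to beat 450.

450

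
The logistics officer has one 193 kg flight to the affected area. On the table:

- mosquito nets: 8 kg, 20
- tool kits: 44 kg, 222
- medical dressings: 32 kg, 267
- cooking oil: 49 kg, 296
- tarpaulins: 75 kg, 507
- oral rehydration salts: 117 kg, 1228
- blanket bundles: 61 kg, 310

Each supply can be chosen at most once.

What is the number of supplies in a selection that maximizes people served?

The maximum people served within 193 kg is 1735.
One optimal bundle: tarpaulins + oral rehydration salts (192 kg).
Any selection reaching 1735 contains exactly 2 supplies.

2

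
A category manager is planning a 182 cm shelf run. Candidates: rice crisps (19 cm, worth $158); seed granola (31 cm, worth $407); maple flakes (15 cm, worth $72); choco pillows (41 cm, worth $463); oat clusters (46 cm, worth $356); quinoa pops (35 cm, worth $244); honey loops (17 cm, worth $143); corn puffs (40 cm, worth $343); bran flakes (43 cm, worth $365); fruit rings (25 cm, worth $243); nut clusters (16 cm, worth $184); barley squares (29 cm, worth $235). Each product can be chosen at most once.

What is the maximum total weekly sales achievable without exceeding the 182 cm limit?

Filling by ratio: seed granola + choco pillows + honey loops + corn puffs + fruit rings + nut clusters for 1783, with 12 cm left unused.
Replace honey loops with barley squares: the trade gains 92 net, giving 1875 at 182 cm.
Nothing else within 182 cm beats 1875.

1875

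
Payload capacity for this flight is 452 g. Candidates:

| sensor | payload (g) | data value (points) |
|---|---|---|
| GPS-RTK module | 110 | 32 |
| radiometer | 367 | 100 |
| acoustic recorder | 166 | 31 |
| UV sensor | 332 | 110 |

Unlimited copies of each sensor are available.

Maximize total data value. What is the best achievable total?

142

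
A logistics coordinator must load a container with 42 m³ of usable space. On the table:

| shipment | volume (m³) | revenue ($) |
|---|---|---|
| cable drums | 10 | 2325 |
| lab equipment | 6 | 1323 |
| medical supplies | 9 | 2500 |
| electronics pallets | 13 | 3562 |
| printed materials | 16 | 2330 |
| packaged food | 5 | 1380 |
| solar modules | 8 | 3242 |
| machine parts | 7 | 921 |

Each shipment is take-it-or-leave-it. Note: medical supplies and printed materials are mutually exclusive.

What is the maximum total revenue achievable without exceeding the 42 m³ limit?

The ratio ordering already packs tightly: lab equipment + medical supplies + electronics pallets + packaged food + solar modules, 41 m³, 12007.

12007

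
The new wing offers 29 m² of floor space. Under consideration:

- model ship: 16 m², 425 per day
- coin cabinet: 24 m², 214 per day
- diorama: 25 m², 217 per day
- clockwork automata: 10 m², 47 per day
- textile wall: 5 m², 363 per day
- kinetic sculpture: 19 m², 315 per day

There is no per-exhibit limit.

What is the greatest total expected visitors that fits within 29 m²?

1815

Density check — textile wall 72.60, model ship 26.56, kinetic sculpture 16.58, coin cabinet 8.92 are the best per m².
The ratio ordering already packs tightly: 5×textile wall, 25 m², 1815.
Nothing else within 29 m² beats 1815.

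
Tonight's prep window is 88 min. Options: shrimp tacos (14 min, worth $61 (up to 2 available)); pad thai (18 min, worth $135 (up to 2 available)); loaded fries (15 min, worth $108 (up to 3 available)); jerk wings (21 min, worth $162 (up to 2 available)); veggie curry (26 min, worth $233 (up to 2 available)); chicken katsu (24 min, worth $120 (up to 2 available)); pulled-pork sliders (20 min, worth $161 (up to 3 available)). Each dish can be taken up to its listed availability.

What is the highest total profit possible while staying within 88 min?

By profit per min: veggie curry 8.96, pulled-pork sliders 8.05, jerk wings 7.71 lead.
Filling by ratio: loaded fries + 2×veggie curry + pulled-pork sliders for 735, with 1 min left unused.
Dropping pulled-pork sliders frees 20 min; slotting in jerk wings (21 min) lifts the total to 736 at 88 min.
Nothing else within 88 min beats 736.

736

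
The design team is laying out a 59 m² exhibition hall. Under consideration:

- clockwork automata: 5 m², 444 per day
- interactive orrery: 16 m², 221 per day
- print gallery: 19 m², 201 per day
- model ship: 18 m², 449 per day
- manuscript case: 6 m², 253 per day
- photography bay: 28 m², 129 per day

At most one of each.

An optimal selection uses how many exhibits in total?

4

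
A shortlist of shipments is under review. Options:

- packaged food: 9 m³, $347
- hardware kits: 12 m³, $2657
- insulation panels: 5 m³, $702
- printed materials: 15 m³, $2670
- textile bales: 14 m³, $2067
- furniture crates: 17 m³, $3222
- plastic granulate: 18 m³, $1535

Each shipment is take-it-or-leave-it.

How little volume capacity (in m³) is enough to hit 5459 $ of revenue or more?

Minimise m³ subject to total revenue ≥ 5459.
Taking hardware kits + furniture crates gives 5879 (≥ 5459) for 29 m³.
Below 29 m³ the best achievable stays under 5459.

29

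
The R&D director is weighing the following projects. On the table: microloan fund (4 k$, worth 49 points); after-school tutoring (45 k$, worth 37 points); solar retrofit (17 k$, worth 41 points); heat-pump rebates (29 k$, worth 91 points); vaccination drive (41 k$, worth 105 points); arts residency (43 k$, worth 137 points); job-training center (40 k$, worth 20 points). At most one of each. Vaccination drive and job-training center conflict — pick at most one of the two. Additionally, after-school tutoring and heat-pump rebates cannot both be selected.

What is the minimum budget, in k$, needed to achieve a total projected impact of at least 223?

Need the lightest bundle worth ≥ 223.
microloan fund + solar retrofit + arts residency: 227 projected impact at 64 k$.
Any bundle with less than 64 k$ falls short of 223.

64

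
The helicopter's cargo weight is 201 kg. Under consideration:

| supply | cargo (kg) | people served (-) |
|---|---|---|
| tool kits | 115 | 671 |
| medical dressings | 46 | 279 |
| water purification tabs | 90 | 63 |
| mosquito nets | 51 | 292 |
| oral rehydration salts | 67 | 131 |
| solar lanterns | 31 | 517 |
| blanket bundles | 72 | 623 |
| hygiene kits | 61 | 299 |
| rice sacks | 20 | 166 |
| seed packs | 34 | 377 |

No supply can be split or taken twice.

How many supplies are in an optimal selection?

Optimal total is 1816.
One optimal bundle: solar lanterns + blanket bundles + hygiene kits + seed packs (198 kg).
All optima have 4 supplies.

4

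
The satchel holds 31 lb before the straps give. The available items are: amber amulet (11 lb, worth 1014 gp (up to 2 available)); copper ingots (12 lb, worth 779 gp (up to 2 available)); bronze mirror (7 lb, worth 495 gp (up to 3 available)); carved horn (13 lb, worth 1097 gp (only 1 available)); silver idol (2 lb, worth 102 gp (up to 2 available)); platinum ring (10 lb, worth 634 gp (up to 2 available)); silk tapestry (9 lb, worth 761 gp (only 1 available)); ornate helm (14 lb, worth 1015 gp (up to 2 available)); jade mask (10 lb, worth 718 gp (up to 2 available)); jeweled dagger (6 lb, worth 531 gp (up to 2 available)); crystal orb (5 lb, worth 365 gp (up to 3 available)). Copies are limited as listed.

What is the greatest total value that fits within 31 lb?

2789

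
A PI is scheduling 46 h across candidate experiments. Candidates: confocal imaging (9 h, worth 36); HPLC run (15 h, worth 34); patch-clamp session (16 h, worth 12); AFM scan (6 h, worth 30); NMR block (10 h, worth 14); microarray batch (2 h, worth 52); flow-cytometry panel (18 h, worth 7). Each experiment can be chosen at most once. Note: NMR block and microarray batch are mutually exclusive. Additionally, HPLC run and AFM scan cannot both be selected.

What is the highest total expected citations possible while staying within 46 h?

134

Confocal imaging + HPLC run + patch-clamp session + microarray batch uses 42 of the 46 h and totals 134.
Runner-up confocal imaging + patch-clamp session + AFM scan + microarray batch tops out at 130.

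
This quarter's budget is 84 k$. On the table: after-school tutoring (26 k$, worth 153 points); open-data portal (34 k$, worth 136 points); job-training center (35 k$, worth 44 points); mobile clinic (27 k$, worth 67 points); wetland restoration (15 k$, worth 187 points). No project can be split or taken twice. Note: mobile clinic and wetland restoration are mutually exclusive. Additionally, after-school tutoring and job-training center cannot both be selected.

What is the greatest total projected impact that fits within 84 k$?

476

After-school tutoring + open-data portal + wetland restoration uses 75 of the 84 k$ and totals 476.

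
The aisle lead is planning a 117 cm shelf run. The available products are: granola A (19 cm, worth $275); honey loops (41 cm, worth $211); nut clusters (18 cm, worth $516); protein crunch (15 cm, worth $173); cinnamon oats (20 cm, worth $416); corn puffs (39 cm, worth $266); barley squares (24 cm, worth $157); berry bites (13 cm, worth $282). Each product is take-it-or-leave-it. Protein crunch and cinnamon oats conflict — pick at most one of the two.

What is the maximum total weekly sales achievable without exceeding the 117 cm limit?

1755

Best packing: granola A + nut clusters + cinnamon oats + corn puffs + berry bites — 109 cm, 1755 total.
Next best is granola A + honey loops + nut clusters + cinnamon oats + berry bites at 1700 (111 cm) — short by 55.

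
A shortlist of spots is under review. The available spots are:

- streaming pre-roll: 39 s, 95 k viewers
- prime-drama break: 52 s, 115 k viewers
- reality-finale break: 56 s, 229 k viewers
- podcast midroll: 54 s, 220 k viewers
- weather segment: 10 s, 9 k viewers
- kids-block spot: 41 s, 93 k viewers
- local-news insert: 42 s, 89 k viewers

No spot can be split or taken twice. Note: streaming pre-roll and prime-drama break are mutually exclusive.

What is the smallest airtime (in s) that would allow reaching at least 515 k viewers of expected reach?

149

Need the lightest bundle worth ≥ 515.
streaming pre-roll + reality-finale break + podcast midroll reaches 544 using 149 s.
Below 149 s the best achievable stays under 515.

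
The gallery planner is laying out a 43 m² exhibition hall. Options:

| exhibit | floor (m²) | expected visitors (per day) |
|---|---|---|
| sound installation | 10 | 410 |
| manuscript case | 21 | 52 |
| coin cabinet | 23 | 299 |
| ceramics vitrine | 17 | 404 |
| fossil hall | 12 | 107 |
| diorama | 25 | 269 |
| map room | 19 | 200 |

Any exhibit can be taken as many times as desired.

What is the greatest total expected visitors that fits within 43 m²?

Best packing: 4×sound installation — 40 m², 1640 total.
No other feasible combination exceeds 1640.

1640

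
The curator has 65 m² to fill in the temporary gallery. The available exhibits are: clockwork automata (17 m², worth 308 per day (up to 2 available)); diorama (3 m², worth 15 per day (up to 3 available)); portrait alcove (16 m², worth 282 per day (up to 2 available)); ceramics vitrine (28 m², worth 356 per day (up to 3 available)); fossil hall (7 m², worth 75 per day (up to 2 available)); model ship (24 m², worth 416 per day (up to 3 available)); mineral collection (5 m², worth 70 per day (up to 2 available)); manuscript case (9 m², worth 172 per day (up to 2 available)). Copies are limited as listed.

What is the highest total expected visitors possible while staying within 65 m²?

Greedy by ratio would take 2×clockwork automata + diorama + 2×mineral collection + 2×manuscript case: 65 m² used, total 1115.
But 2×portrait alcove + model ship + manuscript case fits in 65 m² and reaches 1152.

1152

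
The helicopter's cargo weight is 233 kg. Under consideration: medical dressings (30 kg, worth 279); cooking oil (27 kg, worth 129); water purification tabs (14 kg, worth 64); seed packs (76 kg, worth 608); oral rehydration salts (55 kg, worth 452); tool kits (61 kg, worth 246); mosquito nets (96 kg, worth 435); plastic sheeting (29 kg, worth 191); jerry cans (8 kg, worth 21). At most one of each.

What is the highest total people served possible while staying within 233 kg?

1723

Ranking by ratio (people served/kg): medical dressings 9.30, oral rehydration salts 8.22, seed packs 8.00, plastic sheeting 6.59.
Taking medical dressings + cooking oil + water purification tabs + seed packs + oral rehydration salts + plastic sheeting: 231 kg used, 1723 in people served.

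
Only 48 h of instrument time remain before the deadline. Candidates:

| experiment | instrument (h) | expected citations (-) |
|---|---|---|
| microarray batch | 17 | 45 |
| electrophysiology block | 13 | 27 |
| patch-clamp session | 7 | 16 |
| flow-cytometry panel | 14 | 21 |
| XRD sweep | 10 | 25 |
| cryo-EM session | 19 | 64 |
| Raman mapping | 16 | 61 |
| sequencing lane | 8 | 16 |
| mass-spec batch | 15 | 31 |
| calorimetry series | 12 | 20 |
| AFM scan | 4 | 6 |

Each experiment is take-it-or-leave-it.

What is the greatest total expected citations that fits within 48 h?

152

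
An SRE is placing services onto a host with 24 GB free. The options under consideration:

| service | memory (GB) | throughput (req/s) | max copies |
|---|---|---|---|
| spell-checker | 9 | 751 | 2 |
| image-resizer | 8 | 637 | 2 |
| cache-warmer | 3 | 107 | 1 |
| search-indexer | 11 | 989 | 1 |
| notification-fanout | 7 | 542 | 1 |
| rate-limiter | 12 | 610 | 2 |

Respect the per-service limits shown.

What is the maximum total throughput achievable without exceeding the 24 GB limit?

A density-first pass picks spell-checker + cache-warmer + search-indexer — 1847 at 23 GB.
Dropping cache-warmer and search-indexer frees 14 GB; slotting in image-resizer + notification-fanout (15 GB) lifts the total to 1930 at 24 GB.
Every other selection either busts 24 GB or exceeds an availability limit or fails to beat 1930.

1930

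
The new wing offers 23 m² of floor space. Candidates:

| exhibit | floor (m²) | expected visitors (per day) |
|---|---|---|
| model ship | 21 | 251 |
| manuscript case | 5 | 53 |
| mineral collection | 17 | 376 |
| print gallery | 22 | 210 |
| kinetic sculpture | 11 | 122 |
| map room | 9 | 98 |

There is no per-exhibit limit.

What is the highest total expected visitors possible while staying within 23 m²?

429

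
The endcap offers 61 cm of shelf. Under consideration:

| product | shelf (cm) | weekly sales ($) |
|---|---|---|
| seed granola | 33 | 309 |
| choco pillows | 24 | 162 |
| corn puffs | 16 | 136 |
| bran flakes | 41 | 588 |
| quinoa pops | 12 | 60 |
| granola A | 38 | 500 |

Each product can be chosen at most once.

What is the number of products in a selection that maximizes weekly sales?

2

The maximum weekly sales within 61 cm is 724.
corn puffs + bran flakes hits 724 at 57 cm.
Every optimal selection uses 2 products.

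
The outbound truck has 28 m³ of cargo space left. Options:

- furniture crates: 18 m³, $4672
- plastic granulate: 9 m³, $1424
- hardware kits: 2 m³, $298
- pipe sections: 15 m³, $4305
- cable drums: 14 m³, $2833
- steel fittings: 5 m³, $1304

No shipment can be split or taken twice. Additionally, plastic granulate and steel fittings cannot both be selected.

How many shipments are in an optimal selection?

3

Best achievable revenue is 6274.
For example furniture crates + hardware kits + steel fittings achieves it, using 25 m³.
Every optimal selection uses 3 shipments.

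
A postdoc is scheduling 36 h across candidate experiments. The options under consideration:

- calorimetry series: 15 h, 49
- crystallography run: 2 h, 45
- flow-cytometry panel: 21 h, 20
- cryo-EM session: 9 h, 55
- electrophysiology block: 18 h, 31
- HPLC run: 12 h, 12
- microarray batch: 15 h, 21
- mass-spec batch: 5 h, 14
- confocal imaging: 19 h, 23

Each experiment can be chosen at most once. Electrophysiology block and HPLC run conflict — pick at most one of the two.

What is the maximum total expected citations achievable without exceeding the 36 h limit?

Taking calorimetry series + crystallography run + cryo-EM session + mass-spec batch: 31 h used, 163 in expected citations.

163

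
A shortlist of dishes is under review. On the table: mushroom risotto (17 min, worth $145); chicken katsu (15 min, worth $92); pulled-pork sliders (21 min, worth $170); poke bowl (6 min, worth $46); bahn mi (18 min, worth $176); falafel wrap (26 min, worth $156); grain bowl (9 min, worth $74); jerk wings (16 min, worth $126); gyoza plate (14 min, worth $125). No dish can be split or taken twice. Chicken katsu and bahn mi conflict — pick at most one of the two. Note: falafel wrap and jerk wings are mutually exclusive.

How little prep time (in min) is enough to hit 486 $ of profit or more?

55

Need the lightest bundle worth ≥ 486.
mushroom risotto + poke bowl + bahn mi + gyoza plate: 492 profit at 55 min.
Below 55 min the best achievable stays under 486.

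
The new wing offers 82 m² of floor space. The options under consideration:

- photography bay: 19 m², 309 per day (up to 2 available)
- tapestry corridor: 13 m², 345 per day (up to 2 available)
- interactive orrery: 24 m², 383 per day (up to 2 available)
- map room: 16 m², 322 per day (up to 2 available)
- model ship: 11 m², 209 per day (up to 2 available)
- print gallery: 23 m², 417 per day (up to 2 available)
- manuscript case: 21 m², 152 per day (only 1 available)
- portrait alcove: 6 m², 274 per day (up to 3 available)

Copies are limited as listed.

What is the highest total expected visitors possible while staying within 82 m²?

2252

Ranking by ratio (expected visitors/m²): portrait alcove 45.67, tapestry corridor 26.54, map room 20.12.
Taking the top-ratio exhibits first gives 2×tapestry corridor + 2×map room + 3×portrait alcove for 2156 (76 m²).
Dropping map room frees 16 m²; slotting in 2×model ship (22 m²) lifts the total to 2252 at 82 m².
That's the maximum — no swap from here does better than 2252.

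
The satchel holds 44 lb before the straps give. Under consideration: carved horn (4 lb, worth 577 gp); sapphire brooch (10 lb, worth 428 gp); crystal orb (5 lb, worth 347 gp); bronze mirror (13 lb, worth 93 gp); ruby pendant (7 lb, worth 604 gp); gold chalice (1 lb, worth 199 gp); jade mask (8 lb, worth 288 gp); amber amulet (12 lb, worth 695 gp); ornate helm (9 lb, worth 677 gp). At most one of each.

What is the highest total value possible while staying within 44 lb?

3180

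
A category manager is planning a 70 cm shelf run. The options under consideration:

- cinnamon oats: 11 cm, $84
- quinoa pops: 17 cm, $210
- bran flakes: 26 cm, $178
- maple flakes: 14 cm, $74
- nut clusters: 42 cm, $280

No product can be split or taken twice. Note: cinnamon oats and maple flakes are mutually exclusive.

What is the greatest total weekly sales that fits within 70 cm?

574

Ranking by ratio (weekly sales/cm): quinoa pops 12.35, cinnamon oats 7.64, bran flakes 6.85.
Cinnamon oats + quinoa pops + nut clusters uses 70 of the 70 cm and totals 574.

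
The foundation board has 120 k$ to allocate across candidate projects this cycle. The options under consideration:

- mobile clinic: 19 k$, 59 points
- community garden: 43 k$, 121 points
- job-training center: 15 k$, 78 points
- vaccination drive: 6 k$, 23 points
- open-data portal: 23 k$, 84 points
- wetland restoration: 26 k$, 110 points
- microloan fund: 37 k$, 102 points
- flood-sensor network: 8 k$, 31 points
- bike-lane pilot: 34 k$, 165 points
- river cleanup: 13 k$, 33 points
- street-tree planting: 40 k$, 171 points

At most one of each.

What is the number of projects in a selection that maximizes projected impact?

The maximum projected impact within 120 k$ is 529.
job-training center + open-data portal + flood-sensor network + bike-lane pilot + street-tree planting hits 529 at 120 k$.
All optima have 5 projects.

5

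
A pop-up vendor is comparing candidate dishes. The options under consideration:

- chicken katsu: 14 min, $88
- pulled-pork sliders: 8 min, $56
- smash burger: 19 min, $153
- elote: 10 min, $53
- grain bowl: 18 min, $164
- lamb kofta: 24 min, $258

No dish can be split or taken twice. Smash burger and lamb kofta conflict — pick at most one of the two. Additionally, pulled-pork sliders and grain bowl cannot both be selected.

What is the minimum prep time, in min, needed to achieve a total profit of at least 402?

42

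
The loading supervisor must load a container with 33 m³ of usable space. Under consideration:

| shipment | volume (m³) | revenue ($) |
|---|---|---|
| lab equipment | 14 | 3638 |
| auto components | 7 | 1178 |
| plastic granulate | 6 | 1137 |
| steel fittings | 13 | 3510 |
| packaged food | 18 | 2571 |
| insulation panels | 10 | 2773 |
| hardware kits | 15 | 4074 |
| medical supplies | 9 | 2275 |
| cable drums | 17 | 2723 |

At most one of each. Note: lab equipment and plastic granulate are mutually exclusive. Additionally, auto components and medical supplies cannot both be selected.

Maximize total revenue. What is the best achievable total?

8686

Density check — insulation panels 277.30, hardware kits 271.60, steel fittings 270.00, lab equipment 259.86 are the best per m³.
A density-first pass picks plastic granulate + insulation panels + hardware kits — 7984 at 31 m³.
Replace plastic granulate and hardware kits with lab equipment + medical supplies: the trade gains 702 net, giving 8686 at 33 m³.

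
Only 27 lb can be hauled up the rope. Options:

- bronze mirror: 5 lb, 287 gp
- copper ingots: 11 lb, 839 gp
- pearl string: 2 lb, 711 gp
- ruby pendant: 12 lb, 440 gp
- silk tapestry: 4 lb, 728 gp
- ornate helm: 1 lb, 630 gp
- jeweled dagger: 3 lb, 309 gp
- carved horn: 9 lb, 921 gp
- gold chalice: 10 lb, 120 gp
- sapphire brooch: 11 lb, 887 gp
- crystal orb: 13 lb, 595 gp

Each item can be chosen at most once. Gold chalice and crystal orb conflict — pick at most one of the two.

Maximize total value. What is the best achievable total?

3877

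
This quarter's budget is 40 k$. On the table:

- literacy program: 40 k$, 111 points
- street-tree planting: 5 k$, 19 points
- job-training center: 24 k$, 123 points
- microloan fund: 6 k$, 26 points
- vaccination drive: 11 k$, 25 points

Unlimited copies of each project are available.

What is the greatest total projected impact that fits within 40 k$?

The ratio heuristic lands on job-training center + 2×microloan fund (175) but leaves 4 k$ idle.
The 6 k$ tied up in microloan fund is better spent on 2×street-tree planting — total rises to 187 (40 k$).
Every other selection either busts 40 k$ or fails to beat 187.

187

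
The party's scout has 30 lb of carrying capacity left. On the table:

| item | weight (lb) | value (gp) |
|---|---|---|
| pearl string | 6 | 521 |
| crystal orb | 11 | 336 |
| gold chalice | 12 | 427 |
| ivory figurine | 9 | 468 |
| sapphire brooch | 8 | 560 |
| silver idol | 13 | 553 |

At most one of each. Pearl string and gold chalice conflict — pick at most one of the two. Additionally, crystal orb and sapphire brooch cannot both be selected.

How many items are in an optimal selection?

The maximum value within 30 lb is 1634.
For example pearl string + sapphire brooch + silver idol achieves it, using 27 lb.
Any selection reaching 1634 contains exactly 3 items.

3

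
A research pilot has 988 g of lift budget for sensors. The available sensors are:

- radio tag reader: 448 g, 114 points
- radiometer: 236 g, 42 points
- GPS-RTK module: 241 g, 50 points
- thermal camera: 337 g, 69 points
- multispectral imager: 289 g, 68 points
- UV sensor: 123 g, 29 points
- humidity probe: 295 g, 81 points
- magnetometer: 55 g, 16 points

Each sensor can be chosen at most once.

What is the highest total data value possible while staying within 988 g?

245

By data value per g: magnetometer 0.29, humidity probe 0.27, radio tag reader 0.25 lead.
A density-first pass picks radio tag reader + UV sensor + humidity probe + magnetometer — 240 at 921 g.
Dropping UV sensor and magnetometer frees 178 g; slotting in GPS-RTK module (241 g) lifts the total to 245 at 984 g.
Every other selection either busts 988 g or fails to beat 245.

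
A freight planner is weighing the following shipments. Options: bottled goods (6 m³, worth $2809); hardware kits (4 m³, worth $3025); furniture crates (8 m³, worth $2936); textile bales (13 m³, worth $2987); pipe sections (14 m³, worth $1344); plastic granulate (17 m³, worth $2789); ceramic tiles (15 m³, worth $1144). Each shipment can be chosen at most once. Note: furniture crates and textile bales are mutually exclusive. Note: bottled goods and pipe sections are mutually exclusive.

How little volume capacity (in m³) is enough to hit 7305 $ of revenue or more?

18

Look for the lowest-volume combination reaching 7305.
Taking bottled goods + hardware kits + furniture crates gives 8770 (≥ 7305) for 18 m³.
No combination under 18 m³ hits 7305.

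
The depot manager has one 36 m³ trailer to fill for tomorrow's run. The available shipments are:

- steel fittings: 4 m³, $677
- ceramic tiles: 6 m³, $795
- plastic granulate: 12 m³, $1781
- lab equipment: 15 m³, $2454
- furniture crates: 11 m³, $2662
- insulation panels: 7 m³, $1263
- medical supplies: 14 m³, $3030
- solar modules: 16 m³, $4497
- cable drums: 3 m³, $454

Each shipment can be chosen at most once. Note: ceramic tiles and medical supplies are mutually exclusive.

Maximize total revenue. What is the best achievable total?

8422

Ranking by ratio (revenue/m³): solar modules 281.06, furniture crates 242.00, medical supplies 216.43, insulation panels 180.43.
The ratio ordering already packs tightly: furniture crates + insulation panels + solar modules, 34 m³, 8422.
Next best is ceramic tiles + furniture crates + solar modules + cable drums at 8408 (36 m³) — short by 14.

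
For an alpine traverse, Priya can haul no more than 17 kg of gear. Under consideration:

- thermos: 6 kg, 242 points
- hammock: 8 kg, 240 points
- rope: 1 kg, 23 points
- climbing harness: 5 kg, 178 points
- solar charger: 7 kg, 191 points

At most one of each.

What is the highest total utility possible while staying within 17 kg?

By utility per kg: thermos 40.33, climbing harness 35.60, hammock 30.00, solar charger 27.29 lead.
A density-first pass picks thermos + rope + climbing harness — 443 at 12 kg.
The 5 kg tied up in climbing harness is better spent on hammock — total rises to 505 (15 kg).
Next best is thermos + hammock at 482 (14 kg) — short by 23.

505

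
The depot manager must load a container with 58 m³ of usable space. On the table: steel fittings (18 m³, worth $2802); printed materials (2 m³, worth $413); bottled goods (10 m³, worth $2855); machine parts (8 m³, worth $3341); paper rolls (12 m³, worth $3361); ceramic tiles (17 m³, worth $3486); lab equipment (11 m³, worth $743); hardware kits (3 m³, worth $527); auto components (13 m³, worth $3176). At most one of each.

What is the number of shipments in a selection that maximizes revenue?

The maximum revenue within 58 m³ is 14304.
For example printed materials + machine parts + paper rolls + ceramic tiles + hardware kits + auto components achieves it, using 55 m³.
All optima have 6 shipments.

6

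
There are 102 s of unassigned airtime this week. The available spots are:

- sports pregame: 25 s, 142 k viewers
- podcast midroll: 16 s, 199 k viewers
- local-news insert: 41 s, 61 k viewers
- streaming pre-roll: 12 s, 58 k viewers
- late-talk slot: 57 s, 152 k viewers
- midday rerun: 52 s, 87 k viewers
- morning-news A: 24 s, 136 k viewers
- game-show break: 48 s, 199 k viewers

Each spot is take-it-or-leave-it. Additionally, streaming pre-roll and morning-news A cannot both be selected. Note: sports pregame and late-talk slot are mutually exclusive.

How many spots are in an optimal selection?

Best achievable expected reach is 598.
For example sports pregame + podcast midroll + streaming pre-roll + game-show break achieves it, using 101 s.
All optima have 4 spots.

4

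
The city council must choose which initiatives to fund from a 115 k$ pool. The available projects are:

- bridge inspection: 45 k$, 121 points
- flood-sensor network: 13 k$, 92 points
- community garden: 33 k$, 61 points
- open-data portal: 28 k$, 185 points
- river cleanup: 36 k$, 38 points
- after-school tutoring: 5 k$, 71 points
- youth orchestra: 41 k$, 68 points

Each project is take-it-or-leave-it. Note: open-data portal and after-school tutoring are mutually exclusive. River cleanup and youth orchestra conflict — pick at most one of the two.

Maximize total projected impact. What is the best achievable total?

Taking flood-sensor network + community garden + open-data portal + youth orchestra: 115 k$ used, 406 in projected impact.
No other feasible combination exceeds 406.

406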